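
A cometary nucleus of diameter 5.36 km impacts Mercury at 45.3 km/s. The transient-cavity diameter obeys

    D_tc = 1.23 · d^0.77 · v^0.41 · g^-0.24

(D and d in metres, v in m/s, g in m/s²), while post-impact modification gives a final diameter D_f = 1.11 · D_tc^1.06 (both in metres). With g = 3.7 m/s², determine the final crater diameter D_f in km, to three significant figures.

In SI: d = 5360 m, v = 45300 m/s.
d^0.77 = 5360^0.77 = 743.8
v^0.41 = 45300^0.41 = 81.10
g^-0.24 = 3.7^-0.24 = 0.7305
D_tc = 1.23 × 743.8 × 81.10 × 0.7305 = 54200 m
D_f = 1.11 × (54200)^1.06 = 1.157 × 10^5 m
     = 115.7 km

D_f ≈ 116 km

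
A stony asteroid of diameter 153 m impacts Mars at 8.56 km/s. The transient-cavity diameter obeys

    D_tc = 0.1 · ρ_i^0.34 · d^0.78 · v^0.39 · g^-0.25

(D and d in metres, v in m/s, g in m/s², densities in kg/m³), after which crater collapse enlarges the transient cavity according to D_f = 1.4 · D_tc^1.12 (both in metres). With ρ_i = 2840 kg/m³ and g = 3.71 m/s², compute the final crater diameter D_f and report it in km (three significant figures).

D_f ≈ 6.43 km

v = 8560 m/s.
ρ_i^0.34 = 2840^0.34 = 14.93
d^0.78 = 153^0.78 = 50.59
v^0.39 = 8560^0.39 = 34.17
g^-0.25 = 3.71^-0.25 = 0.7205
D_tc = 0.1 × 14.93 × 50.59 × 34.17 × 0.7205 = 1860 m
D_f = 1.4 × (1860)^1.12 = 6427 m
     = 6.427 km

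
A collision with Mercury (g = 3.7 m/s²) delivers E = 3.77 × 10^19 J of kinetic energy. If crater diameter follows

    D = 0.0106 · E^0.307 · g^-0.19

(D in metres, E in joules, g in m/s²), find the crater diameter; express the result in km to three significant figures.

D ≈ 8.46 km

E^0.307 = (3.77 × 10^19)^0.307 = 1.023 × 10^6
g^-0.19 = 3.7^-0.19 = 0.7799
D = 0.0106 × 1.023 × 10^6 × 0.7799 = 8457 m
   = 8.457 km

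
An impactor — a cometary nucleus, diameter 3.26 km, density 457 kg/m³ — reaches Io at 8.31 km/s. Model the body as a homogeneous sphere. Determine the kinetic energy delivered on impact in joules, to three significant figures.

E ≈ 2.86 × 10^20 J

d = 3260 m; v = 8310 m/s.
Mass m = (π/6) ρ d³ = (π/6) × 457 × (3260)³ = 8.290 × 10^12 kg
E = ½ m v² = 0.5 × 8.290 × 10^12 × (8310)² = 2.862 × 10^20 J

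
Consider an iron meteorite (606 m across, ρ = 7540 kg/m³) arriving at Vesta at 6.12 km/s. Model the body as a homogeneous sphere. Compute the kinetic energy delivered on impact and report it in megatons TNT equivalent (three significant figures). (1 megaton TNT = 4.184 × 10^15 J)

E ≈ 3930 Mt TNT

v = 6120 m/s.
Mass m = (π/6) ρ d³ = (π/6) × 7540 × (606)³ = 8.786 × 10^11 kg
E = ½ m v² = 0.5 × 8.786 × 10^11 × (6120)² = 1.645 × 10^19 J
   = 1.645 × 10^19 / 4.184×10^15 = 3932 Mt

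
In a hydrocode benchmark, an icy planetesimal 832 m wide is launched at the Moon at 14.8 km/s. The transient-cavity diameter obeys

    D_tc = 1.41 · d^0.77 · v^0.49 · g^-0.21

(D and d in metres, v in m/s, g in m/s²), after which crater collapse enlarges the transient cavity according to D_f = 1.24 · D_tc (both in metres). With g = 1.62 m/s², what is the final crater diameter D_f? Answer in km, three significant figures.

D_f ≈ 30.9 km

v = 14800 m/s.
d^0.77 = 832^0.77 = 177.2
v^0.49 = 14800^0.49 = 110.5
g^-0.21 = 1.62^-0.21 = 0.9037
D_tc = 1.41 × 177.2 × 110.5 × 0.9037 = 24950 m
D_f = 1.24 × 24950 = 30938 m
     = 30.94 km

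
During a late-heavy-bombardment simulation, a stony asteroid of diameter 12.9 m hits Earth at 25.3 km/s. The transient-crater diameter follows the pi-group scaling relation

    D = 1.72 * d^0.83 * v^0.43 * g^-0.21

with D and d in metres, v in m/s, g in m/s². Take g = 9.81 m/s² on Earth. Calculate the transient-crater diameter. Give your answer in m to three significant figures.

In SI units: v = 25300 m/s.
d^0.83 = 12.9^0.83 = 8.352
v^0.43 = 25300^0.43 = 78.22
g^-0.21 = 9.81^-0.21 = 0.6191
D = 1.72 × 8.352 × 78.22 × 0.6191 = 695.7 m

D ≈ 696 m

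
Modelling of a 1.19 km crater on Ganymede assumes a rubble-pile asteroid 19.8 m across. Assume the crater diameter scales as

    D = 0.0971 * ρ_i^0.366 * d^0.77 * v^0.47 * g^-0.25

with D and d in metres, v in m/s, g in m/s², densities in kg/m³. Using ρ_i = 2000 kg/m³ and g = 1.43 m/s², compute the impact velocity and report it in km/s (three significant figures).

Rearranging for v: v = [D / (0.0971 · 2000^0.366 · 19.8^0.77 · 1.43^-0.25)]^(1/0.47).
D = 1190 m.
2000^0.366 = 16.15
19.8^0.77 = 9.964
1.43^-0.25 = 0.9145
Denominator = 0.0971 × 16.15 × 9.964 × 0.9145 = 14.29
D / 14.29 = 1190 / 14.29 = 83.28
v = 83.28^(1/0.47) = 83.28^2.1277 = 12199 m/s

v ≈ 12.2 km/s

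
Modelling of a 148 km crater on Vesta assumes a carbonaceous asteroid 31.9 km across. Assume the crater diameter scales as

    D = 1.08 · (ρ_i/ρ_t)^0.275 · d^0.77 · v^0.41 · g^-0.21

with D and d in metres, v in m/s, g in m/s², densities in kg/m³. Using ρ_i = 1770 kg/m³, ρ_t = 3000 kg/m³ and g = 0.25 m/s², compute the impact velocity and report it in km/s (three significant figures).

Rearranging for v: v = [D / (1.08 · (1770/3000)^0.275 · 31900^0.77 · 0.25^-0.21)]^(1/0.41).
D = 148000 m.
(1770/3000)^0.275 = 0.8649
31900^0.77 = 2937
0.25^-0.21 = 1.338
Denominator = 1.08 × 0.8649 × 2937 × 1.338 = 3671
D / 3671 = 148000 / 3671 = 40.32
v = 40.32^(1/0.41) = 40.32^2.439 = 8239 m/s

v ≈ 8.24 km/s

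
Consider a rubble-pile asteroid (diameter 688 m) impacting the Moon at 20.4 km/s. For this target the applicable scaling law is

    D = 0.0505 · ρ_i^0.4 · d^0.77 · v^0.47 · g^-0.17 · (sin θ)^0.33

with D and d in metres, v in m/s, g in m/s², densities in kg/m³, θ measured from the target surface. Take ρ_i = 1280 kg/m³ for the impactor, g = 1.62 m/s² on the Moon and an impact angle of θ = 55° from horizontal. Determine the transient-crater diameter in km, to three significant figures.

In SI units: v = 20400 m/s.
ρ_i^0.4 = 1280^0.4 = 17.49
d^0.77 = 688^0.77 = 153.1
v^0.47 = 20400^0.47 = 106.1
g^-0.17 = 1.62^-0.17 = 0.9213
(sin 55°)^0.33 = 0.8192^0.33 = 0.9363
D = 0.0505 × 17.49 × 153.1 × 106.1 × 0.9213 × 0.9363 = 12376 m
   = 12.38 km

D ≈ 12.4 km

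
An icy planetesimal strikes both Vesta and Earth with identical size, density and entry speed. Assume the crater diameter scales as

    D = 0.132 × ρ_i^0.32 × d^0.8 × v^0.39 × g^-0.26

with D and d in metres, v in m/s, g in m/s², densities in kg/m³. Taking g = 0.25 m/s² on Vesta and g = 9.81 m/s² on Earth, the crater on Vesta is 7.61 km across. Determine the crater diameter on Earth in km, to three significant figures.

All impactor-dependent factors cancel in the ratio, leaving D_Earth/D_Vesta = (g_Earth/g_Vesta)^-0.26.
(9.81/0.25)^-0.26 = 39.24^-0.26 = 0.3852
D_Earth = 0.3852 × 7.61 km = 2.93 km

D ≈ 2.93 km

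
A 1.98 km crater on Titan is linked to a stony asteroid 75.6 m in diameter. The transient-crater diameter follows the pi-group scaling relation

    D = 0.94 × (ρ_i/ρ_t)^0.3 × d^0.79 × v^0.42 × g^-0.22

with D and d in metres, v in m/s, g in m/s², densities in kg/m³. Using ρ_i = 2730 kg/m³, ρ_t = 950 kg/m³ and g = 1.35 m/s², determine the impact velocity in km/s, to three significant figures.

Rearranging for v: v = [D / (0.94 · (2730/950)^0.3 · 75.6^0.79 · 1.35^-0.22)]^(1/0.42).
D = 1980 m.
(2730/950)^0.3 = 1.373
75.6^0.79 = 30.48
1.35^-0.22 = 0.9361
Denominator = 0.94 × 1.373 × 30.48 × 0.9361 = 36.82
D / 36.82 = 1980 / 36.82 = 53.78
v = 53.78^(1/0.42) = 53.78^2.381 = 13201 m/s

v ≈ 13.2 km/s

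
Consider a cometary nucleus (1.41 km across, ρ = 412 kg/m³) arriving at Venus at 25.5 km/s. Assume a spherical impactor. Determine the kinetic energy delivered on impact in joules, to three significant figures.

E ≈ 1.97 × 10^20 J

d = 1410 m; v = 25500 m/s.
Mass m = (π/6) ρ d³ = (π/6) × 412 × (1410)³ = 6.047 × 10^11 kg
E = ½ m v² = 0.5 × 6.047 × 10^11 × (25500)² = 1.966 × 10^20 J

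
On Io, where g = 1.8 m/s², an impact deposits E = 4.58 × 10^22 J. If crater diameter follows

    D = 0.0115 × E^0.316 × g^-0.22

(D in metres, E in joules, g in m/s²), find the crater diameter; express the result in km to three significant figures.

D ≈ 146 km

E^0.316 = (4.58 × 10^22)^0.316 = 1.448 × 10^7
g^-0.22 = 1.8^-0.22 = 0.8787
D = 0.0115 × 1.448 × 10^7 × 0.8787 = 1.463 × 10^5 m
   = 146.3 km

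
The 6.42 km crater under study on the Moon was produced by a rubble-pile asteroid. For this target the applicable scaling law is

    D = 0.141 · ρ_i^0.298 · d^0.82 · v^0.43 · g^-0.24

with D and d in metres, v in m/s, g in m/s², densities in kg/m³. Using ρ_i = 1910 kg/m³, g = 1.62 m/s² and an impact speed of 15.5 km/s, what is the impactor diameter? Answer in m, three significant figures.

Rearranging for d: d = [D / (0.141 · 1910^0.298 · 15500^0.43 · 1.62^-0.24)]^(1/0.82).
D = 6420 m.
1910^0.298 = 9.501
15500^0.43 = 63.36
1.62^-0.24 = 0.8907
Denominator = 0.141 × 9.501 × 63.36 × 0.8907 = 75.60
D / 75.60 = 6420 / 75.60 = 84.92
d = 84.92^(1/0.82) = 84.92^1.2195 = 225.1 m

d ≈ 225 m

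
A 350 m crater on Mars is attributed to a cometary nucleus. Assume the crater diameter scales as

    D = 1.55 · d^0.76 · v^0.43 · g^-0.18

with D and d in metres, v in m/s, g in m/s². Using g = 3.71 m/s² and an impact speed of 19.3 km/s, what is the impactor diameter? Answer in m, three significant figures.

Rearranging for d: d = [D / (1.55 · 19300^0.43 · 3.71^-0.18)]^(1/0.76).
19300^0.43 = 69.63
3.71^-0.18 = 0.7898
Denominator = 1.55 × 69.63 × 0.7898 = 85.24
D / 85.24 = 350 / 85.24 = 4.106
d = 4.106^(1/0.76) = 4.106^1.3158 = 6.414 m

d ≈ 6.41 m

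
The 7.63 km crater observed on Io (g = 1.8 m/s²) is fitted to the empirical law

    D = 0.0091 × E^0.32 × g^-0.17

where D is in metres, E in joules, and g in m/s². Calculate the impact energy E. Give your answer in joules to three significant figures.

E ≈ 4.43 × 10^18 J

Rearranging: E = [D / (0.0091 · g^-0.17)]^(1/0.32).
D = 7630 m.
g^-0.17 = 1.8^-0.17 = 0.9049
D / (0.0091 × 0.9049) = 7630 / (8.235 × 10^-3) = 9.265 × 10^5
E = (9.265 × 10^5)^3.125 = 4.430 × 10^18 J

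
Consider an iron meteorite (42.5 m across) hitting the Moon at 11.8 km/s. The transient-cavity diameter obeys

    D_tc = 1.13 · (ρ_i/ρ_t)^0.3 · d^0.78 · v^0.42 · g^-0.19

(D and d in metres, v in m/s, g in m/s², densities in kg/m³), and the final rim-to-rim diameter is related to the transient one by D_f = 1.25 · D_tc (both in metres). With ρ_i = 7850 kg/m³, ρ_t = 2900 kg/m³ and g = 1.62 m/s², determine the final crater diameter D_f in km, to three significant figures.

D_f ≈ 1.66 km

v = 11800 m/s.
(ρ_i/ρ_t)^0.3 = (7850/2900)^0.3 = 1.348
d^0.78 = 42.5^0.78 = 18.63
v^0.42 = 11800^0.42 = 51.31
g^-0.19 = 1.62^-0.19 = 0.9124
D_tc = 1.13 × 1.348 × 18.63 × 51.31 × 0.9124 = 1329 m
D_f = 1.25 × 1329 = 1661 m
     = 1.661 km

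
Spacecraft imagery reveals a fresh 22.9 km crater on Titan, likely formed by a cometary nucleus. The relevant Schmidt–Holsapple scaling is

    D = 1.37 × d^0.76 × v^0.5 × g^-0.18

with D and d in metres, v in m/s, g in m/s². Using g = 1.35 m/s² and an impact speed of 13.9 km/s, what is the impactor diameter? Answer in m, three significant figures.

Rearranging for d: d = [D / (1.37 · 13900^0.5 · 1.35^-0.18)]^(1/0.76).
D = 22900 m.
13900^0.5 = 117.9
1.35^-0.18 = 0.9474
Denominator = 1.37 × 117.9 × 0.9474 = 153.0
D / 153.0 = 22900 / 153.0 = 149.7
d = 149.7^(1/0.76) = 149.7^1.3158 = 728.0 m

d ≈ 728 m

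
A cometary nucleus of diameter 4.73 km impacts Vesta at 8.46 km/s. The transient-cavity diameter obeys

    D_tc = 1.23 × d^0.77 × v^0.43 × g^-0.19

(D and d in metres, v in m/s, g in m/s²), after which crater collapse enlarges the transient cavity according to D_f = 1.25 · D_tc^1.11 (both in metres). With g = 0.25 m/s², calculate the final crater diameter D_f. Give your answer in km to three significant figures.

In SI: d = 4730 m, v = 8460 m/s.
d^0.77 = 4730^0.77 = 675.5
v^0.43 = 8460^0.43 = 48.84
g^-0.19 = 0.25^-0.19 = 1.301
D_tc = 1.23 × 675.5 × 48.84 × 1.301 = 52790 m
D_f = 1.25 × (52790)^1.11 = 2.182 × 10^5 m
     = 218.2 km

D_f ≈ 218 km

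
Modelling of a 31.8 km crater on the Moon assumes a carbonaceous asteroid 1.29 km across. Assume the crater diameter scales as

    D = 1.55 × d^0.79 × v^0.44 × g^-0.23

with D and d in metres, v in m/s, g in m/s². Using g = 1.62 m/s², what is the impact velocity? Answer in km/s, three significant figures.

v ≈ 21.1 km/s

Rearranging for v: v = [D / (1.55 · 1290^0.79 · 1.62^-0.23)]^(1/0.44).
D = 31800 m.
1290^0.79 = 286.7
1.62^-0.23 = 0.8950
Denominator = 1.55 × 286.7 × 0.8950 = 397.7
D / 397.7 = 31800 / 397.7 = 79.96
v = 79.96^(1/0.44) = 79.96^2.2727 = 21118 m/s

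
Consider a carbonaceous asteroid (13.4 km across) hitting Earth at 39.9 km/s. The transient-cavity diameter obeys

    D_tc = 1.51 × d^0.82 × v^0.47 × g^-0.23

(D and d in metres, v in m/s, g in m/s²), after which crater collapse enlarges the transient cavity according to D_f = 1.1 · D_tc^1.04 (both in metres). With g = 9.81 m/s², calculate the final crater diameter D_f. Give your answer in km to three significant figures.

D_f ≈ 574 km

In SI: d = 13400 m, v = 39900 m/s.
d^0.82 = 13400^0.82 = 2422
v^0.47 = 39900^0.47 = 145.4
g^-0.23 = 9.81^-0.23 = 0.5914
D_tc = 1.51 × 2422 × 145.4 × 0.5914 = 3.145 × 10^5 m
D_f = 1.1 × (3.145 × 10^5)^1.04 = 5.740 × 10^5 m
     = 574.0 km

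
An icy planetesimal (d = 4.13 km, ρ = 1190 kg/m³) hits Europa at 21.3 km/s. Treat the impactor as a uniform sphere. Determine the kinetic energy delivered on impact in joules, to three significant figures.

E ≈ 9.96 × 10^21 J

d = 4130 m; v = 21300 m/s.
Mass m = (π/6) ρ d³ = (π/6) × 1190 × (4130)³ = 4.389 × 10^13 kg
E = ½ m v² = 0.5 × 4.389 × 10^13 × (21300)² = 9.956 × 10^21 J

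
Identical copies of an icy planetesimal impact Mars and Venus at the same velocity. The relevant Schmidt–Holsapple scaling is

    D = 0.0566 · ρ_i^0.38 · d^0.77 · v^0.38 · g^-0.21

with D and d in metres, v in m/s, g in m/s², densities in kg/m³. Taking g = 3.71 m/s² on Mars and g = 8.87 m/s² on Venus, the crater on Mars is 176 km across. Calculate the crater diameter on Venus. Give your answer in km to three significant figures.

All impactor-dependent factors cancel in the ratio, leaving D_Venus/D_Mars = (g_Venus/g_Mars)^-0.21.
(8.87/3.71)^-0.21 = 2.391^-0.21 = 0.8327
D_Venus = 0.8327 × 176 km = 147 km

D ≈ 147 km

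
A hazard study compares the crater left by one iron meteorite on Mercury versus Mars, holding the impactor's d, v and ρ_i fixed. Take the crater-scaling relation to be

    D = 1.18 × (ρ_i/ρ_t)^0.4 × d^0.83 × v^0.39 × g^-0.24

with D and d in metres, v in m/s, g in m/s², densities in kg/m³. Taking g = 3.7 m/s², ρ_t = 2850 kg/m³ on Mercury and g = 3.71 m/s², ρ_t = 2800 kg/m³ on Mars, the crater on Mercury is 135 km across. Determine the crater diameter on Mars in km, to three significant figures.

D ≈ 136 km

The impactor-only factors (d, v, ρ_i) cancel in the ratio, leaving D_Mars/D_Mercury = (g_Mars/g_Mercury)^-0.24 · (ρ_t,Mercury/ρ_t,Mars)^0.4.
(3.71/3.7)^-0.24 = 1.003^-0.24 = 0.9993
(2850/2800)^0.4 = 1.018^0.4 = 1.007
Ratio = 0.9993 × 1.007 = 1.006
D_Mars = 1.006 × 135 km = 136 km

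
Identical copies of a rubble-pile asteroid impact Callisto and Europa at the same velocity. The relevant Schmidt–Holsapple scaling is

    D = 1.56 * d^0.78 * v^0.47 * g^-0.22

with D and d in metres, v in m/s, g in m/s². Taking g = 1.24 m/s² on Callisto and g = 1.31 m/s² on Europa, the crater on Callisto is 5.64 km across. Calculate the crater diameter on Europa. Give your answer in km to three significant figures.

All impactor-dependent factors cancel in the ratio, leaving D_Europa/D_Callisto = (g_Europa/g_Callisto)^-0.22.
(1.31/1.24)^-0.22 = 1.056^-0.22 = 0.9881
D_Europa = 0.9881 × 5.64 km = 5.57 km

D ≈ 5.57 km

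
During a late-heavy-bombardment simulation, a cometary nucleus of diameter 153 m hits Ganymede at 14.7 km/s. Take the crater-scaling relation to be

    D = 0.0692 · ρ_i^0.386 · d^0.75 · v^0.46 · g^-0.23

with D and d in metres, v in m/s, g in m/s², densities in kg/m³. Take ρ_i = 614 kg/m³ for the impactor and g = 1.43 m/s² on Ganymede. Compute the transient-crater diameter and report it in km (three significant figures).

D ≈ 2.73 km

In SI units: v = 14700 m/s.
ρ_i^0.386 = 614^0.386 = 11.92
d^0.75 = 153^0.75 = 43.50
v^0.46 = 14700^0.46 = 82.60
g^-0.23 = 1.43^-0.23 = 0.9210
D = 0.0692 × 11.92 × 43.50 × 82.60 × 0.9210 = 2730 m
   = 2.730 km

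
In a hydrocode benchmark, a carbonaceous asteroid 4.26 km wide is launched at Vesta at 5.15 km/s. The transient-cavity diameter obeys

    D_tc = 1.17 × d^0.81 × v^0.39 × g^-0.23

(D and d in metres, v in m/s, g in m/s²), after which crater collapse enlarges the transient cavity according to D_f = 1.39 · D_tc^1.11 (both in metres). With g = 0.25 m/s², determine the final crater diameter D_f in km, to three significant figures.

D_f ≈ 175 km

In SI: d = 4260 m, v = 5150 m/s.
d^0.81 = 4260^0.81 = 870.6
v^0.39 = 5150^0.39 = 28.03
g^-0.23 = 0.25^-0.23 = 1.376
D_tc = 1.17 × 870.6 × 28.03 × 1.376 = 39290 m
D_f = 1.39 × (39290)^1.11 = 1.749 × 10^5 m
     = 174.9 km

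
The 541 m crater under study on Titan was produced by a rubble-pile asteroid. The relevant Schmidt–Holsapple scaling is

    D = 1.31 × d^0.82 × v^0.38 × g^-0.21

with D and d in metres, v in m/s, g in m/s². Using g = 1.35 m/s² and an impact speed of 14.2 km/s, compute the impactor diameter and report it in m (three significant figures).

d ≈ 19.9 m

Rearranging for d: d = [D / (1.31 · 14200^0.38 · 1.35^-0.21)]^(1/0.82).
14200^0.38 = 37.83
1.35^-0.21 = 0.9389
Denominator = 1.31 × 37.83 × 0.9389 = 46.53
D / 46.53 = 541 / 46.53 = 11.63
d = 11.63^(1/0.82) = 11.63^1.2195 = 19.93 m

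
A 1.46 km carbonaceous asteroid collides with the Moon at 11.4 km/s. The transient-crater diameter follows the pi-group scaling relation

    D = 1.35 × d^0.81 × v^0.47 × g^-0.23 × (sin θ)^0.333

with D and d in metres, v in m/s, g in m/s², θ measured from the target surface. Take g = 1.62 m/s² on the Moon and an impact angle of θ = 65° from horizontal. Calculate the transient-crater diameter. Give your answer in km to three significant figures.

In SI units: d = 1460 m, v = 11400 m/s.
d^0.81 = 1460^0.81 = 365.7
v^0.47 = 11400^0.47 = 80.68
g^-0.23 = 1.62^-0.23 = 0.8950
(sin 65°)^0.333 = 0.9063^0.333 = 0.9678
D = 1.35 × 365.7 × 80.68 × 0.8950 × 0.9678 = 34501 m
   = 34.50 km

D ≈ 34.5 km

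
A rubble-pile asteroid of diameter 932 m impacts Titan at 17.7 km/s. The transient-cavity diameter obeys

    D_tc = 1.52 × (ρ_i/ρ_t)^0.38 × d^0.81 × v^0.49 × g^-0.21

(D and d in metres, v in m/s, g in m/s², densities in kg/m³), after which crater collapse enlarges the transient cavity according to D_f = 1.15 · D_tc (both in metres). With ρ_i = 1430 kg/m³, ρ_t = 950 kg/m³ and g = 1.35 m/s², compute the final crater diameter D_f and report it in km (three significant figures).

v = 17700 m/s.
(ρ_i/ρ_t)^0.38 = (1430/950)^0.38 = 1.168
d^0.81 = 932^0.81 = 254.2
v^0.49 = 17700^0.49 = 120.6
g^-0.21 = 1.35^-0.21 = 0.9389
D_tc = 1.52 × 1.168 × 254.2 × 120.6 × 0.9389 = 51100 m
D_f = 1.15 × 51100 = 58765 m
     = 58.76 km

D_f ≈ 58.8 km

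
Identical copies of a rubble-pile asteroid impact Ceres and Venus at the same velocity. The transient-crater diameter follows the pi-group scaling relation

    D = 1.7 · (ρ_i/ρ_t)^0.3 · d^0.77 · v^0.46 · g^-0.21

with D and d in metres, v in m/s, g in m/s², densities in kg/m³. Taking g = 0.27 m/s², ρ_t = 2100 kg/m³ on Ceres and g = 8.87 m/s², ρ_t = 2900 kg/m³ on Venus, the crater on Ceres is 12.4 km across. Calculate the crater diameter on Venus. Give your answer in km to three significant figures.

D ≈ 5.41 km

The impactor-only factors (d, v, ρ_i) cancel in the ratio, leaving D_Venus/D_Ceres = (g_Venus/g_Ceres)^-0.21 · (ρ_t,Ceres/ρ_t,Venus)^0.3.
(8.87/0.27)^-0.21 = 32.85^-0.21 = 0.4803
(2100/2900)^0.3 = 0.7241^0.3 = 0.9077
Ratio = 0.4803 × 0.9077 = 0.4360
D_Venus = 0.4360 × 12.4 km = 5.41 km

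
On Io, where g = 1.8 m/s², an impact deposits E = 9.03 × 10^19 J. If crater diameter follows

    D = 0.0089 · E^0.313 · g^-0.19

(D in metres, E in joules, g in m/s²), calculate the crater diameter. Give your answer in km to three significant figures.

E^0.313 = (9.03 × 10^19)^0.313 = 1.763 × 10^6
g^-0.19 = 1.8^-0.19 = 0.8943
D = 0.0089 × 1.763 × 10^6 × 0.8943 = 14032 m
   = 14.03 km

D ≈ 14.0 km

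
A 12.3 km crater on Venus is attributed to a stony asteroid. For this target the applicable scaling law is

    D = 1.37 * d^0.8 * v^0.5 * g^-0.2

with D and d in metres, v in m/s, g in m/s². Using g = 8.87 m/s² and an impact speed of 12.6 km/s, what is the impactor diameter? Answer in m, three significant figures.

d ≈ 413 m

Rearranging for d: d = [D / (1.37 · 12600^0.5 · 8.87^-0.2)]^(1/0.8).
D = 12300 m.
12600^0.5 = 112.2
8.87^-0.2 = 0.6463
Denominator = 1.37 × 112.2 × 0.6463 = 99.35
D / 99.35 = 12300 / 99.35 = 123.8
d = 123.8^(1/0.8) = 123.8^1.25 = 413.0 m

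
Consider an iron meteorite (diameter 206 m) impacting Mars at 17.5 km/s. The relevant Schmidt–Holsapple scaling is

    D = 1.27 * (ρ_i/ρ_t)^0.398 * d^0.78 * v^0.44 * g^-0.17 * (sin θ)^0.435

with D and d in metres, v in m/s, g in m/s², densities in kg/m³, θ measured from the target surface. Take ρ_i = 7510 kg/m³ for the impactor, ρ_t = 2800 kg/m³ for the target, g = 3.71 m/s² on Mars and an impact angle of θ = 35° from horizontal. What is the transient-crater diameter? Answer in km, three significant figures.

In SI units: v = 17500 m/s.
(ρ_i/ρ_t)^0.398 = (7510/2800)^0.398 = 1.481
d^0.78 = 206^0.78 = 63.80
v^0.44 = 17500^0.44 = 73.61
g^-0.17 = 3.71^-0.17 = 0.8002
(sin 35°)^0.435 = 0.5736^0.435 = 0.7852
D = 1.27 × 1.481 × 63.80 × 73.61 × 0.8002 × 0.7852 = 5550 m
   = 5.550 km

D ≈ 5.55 km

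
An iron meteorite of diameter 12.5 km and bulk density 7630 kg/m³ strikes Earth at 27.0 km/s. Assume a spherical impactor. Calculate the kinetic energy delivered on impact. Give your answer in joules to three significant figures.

E ≈ 2.84 × 10^24 J

d = 12500 m; v = 27000 m/s.
Mass m = (π/6) ρ d³ = (π/6) × 7630 × (12500)³ = 7.803 × 10^15 kg
E = ½ m v² = 0.5 × 7.803 × 10^15 × (27000)² = 2.844 × 10^24 J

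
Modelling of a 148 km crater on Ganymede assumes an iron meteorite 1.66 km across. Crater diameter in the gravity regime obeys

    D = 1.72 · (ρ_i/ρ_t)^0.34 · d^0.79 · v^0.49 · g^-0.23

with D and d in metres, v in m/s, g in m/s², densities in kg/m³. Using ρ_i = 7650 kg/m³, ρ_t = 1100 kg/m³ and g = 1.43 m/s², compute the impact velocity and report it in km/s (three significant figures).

Rearranging for v: v = [D / (1.72 · (7650/1100)^0.34 · 1660^0.79 · 1.43^-0.23)]^(1/0.49).
D = 148000 m.
(7650/1100)^0.34 = 1.934
1660^0.79 = 349.9
1.43^-0.23 = 0.9210
Denominator = 1.72 × 1.934 × 349.9 × 0.9210 = 1072
D / 1072 = 148000 / 1072 = 138.1
v = 138.1^(1/0.49) = 138.1^2.0408 = 23319 m/s

v ≈ 23.3 km/s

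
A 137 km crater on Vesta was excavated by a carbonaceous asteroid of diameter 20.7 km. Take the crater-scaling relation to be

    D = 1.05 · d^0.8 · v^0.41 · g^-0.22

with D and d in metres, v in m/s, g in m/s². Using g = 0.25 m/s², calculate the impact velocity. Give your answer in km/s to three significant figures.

Rearranging for v: v = [D / (1.05 · 20700^0.8 · 0.25^-0.22)]^(1/0.41).
D = 137000 m.
20700^0.8 = 2836
0.25^-0.22 = 1.357
Denominator = 1.05 × 2836 × 1.357 = 4041
D / 4041 = 137000 / 4041 = 33.90
v = 33.90^(1/0.41) = 33.90^2.439 = 5397 m/s

v ≈ 5.40 km/s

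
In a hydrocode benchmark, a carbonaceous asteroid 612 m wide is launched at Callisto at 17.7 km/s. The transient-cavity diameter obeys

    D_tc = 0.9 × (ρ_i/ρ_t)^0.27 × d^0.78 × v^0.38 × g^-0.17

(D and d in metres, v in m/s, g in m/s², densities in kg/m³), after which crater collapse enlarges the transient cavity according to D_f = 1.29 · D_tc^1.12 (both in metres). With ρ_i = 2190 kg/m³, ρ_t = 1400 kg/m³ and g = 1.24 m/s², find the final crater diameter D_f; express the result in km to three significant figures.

D_f ≈ 22.0 km

v = 17700 m/s.
(ρ_i/ρ_t)^0.27 = (2190/1400)^0.27 = 1.128
d^0.78 = 612^0.78 = 149.2
v^0.38 = 17700^0.38 = 41.14
g^-0.17 = 1.24^-0.17 = 0.9641
D_tc = 0.9 × 1.128 × 149.2 × 41.14 × 0.9641 = 6008 m
D_f = 1.29 × (6008)^1.12 = 22017 m
     = 22.02 km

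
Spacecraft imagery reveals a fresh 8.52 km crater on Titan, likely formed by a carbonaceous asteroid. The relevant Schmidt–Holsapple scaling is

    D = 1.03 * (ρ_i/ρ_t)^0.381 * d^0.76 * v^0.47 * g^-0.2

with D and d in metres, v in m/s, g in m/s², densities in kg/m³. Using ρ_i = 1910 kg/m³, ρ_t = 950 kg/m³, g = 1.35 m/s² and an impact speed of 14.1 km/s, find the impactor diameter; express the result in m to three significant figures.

d ≈ 296 m

Rearranging for d: d = [D / (1.03 · (1910/950)^0.381 · 14100^0.47 · 1.35^-0.2)]^(1/0.76).
D = 8520 m.
(1910/950)^0.381 = 1.305
14100^0.47 = 89.15
1.35^-0.2 = 0.9417
Denominator = 1.03 × 1.305 × 89.15 × 0.9417 = 112.8
D / 112.8 = 8520 / 112.8 = 75.53
d = 75.53^(1/0.76) = 75.53^1.3158 = 296.0 m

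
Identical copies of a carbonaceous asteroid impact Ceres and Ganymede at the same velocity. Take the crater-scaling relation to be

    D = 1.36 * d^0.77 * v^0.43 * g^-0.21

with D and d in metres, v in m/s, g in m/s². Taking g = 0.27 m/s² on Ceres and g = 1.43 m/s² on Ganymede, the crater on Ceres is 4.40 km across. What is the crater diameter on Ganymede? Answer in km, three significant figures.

All impactor-dependent factors cancel in the ratio, leaving D_Ganymede/D_Ceres = (g_Ganymede/g_Ceres)^-0.21.
(1.43/0.27)^-0.21 = 5.296^-0.21 = 0.7046
D_Ganymede = 0.7046 × 4.40 km = 3.10 km

D ≈ 3.10 km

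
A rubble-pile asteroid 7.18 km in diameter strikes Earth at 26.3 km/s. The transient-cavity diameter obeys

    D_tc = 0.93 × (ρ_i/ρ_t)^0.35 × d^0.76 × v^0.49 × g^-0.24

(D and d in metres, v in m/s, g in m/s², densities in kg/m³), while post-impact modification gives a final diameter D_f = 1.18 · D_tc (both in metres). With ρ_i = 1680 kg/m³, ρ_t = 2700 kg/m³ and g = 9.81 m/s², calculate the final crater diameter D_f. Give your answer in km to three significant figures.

In SI: d = 7180 m, v = 26300 m/s.
(ρ_i/ρ_t)^0.35 = (1680/2700)^0.35 = 0.8470
d^0.76 = 7180^0.76 = 852.4
v^0.49 = 26300^0.49 = 146.5
g^-0.24 = 9.81^-0.24 = 0.5781
D_tc = 0.93 × 0.8470 × 852.4 × 146.5 × 0.5781 = 56870 m
D_f = 1.18 × 56870 = 67107 m
     = 67.11 km

D_f ≈ 67.1 km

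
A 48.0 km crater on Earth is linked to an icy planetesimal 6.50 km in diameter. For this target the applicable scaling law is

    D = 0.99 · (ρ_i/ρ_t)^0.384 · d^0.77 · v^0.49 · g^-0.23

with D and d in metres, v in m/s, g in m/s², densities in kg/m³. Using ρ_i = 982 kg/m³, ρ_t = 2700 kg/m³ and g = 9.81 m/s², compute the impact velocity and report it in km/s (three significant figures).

Rearranging for v: v = [D / (0.99 · (982/2700)^0.384 · 6500^0.77 · 9.81^-0.23)]^(1/0.49).
D = 48000 m.
(982/2700)^0.384 = 0.6782
6500^0.77 = 862.9
9.81^-0.23 = 0.5914
Denominator = 0.99 × 0.6782 × 862.9 × 0.5914 = 342.6
D / 342.6 = 48000 / 342.6 = 140.1
v = 140.1^(1/0.49) = 140.1^2.0408 = 24013 m/s

v ≈ 24.0 km/s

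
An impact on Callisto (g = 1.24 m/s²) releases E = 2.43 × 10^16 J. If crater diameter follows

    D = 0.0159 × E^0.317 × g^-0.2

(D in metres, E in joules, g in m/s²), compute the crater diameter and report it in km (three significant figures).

D ≈ 2.38 km

E^0.317 = (2.43 × 10^16)^0.317 = 1.564 × 10^5
g^-0.2 = 1.24^-0.2 = 0.9579
D = 0.0159 × 1.564 × 10^5 × 0.9579 = 2382 m
   = 2.382 km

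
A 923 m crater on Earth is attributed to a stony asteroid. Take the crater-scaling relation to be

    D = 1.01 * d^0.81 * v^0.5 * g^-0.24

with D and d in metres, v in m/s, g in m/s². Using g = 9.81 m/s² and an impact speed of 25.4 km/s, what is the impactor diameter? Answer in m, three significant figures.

Rearranging for d: d = [D / (1.01 · 25400^0.5 · 9.81^-0.24)]^(1/0.81).
25400^0.5 = 159.4
9.81^-0.24 = 0.5781
Denominator = 1.01 × 159.4 × 0.5781 = 93.07
D / 93.07 = 923 / 93.07 = 9.917
d = 9.917^(1/0.81) = 9.917^1.2346 = 16.99 m

d ≈ 17.0 m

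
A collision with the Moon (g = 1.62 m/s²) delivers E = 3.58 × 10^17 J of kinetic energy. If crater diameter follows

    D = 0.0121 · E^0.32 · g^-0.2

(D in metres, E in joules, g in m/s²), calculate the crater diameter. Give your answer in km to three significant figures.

D ≈ 4.55 km

E^0.32 = (3.58 × 10^17)^0.32 = 4.142 × 10^5
g^-0.2 = 1.62^-0.2 = 0.9080
D = 0.0121 × 4.142 × 10^5 × 0.9080 = 4551 m
   = 4.551 km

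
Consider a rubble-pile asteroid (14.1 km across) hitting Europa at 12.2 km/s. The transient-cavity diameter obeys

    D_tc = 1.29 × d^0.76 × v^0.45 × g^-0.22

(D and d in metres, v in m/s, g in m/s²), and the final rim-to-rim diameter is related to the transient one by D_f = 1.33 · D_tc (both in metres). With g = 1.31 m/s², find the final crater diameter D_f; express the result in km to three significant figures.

In SI: d = 14100 m, v = 12200 m/s.
d^0.76 = 14100^0.76 = 1424
v^0.45 = 12200^0.45 = 69.00
g^-0.22 = 1.31^-0.22 = 0.9423
D_tc = 1.29 × 1424 × 69.00 × 0.9423 = 1.194 × 10^5 m
D_f = 1.33 × 1.194 × 10^5 = 1.588 × 10^5 m
     = 158.8 km

D_f ≈ 159 km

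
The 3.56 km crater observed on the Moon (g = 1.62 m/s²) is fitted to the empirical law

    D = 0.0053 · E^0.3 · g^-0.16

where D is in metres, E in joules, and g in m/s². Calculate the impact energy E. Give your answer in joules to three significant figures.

Rearranging: E = [D / (0.0053 · g^-0.16)]^(1/0.3).
D = 3560 m.
g^-0.16 = 1.62^-0.16 = 0.9257
D / (0.0053 × 0.9257) = 3560 / (4.906 × 10^-3) = 7.256 × 10^5
E = (7.256 × 10^5)^3.3333 = 3.431 × 10^19 J

E ≈ 3.43 × 10^19 J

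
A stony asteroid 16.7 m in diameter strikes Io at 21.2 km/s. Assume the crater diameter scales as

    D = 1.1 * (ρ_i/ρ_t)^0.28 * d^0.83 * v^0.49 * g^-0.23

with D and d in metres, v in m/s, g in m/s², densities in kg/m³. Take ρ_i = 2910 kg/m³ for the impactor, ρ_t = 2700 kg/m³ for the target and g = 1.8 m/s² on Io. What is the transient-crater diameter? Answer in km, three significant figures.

In SI units: v = 21200 m/s.
(ρ_i/ρ_t)^0.28 = (2910/2700)^0.28 = 1.021
d^0.83 = 16.7^0.83 = 10.35
v^0.49 = 21200^0.49 = 131.8
g^-0.23 = 1.8^-0.23 = 0.8735
D = 1.1 × 1.021 × 10.35 × 131.8 × 0.8735 = 1338 m
   = 1.338 km

D ≈ 1.34 km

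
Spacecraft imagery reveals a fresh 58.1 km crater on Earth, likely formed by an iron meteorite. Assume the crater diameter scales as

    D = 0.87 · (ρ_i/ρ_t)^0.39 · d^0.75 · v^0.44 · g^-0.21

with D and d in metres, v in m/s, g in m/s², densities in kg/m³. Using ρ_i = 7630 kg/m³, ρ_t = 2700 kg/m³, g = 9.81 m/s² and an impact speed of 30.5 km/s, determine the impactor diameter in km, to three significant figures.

Rearranging for d: d = [D / (0.87 · (7630/2700)^0.39 · 30500^0.44 · 9.81^-0.21)]^(1/0.75).
D = 58100 m.
(7630/2700)^0.39 = 1.500
30500^0.44 = 93.99
9.81^-0.21 = 0.6191
Denominator = 0.87 × 1.500 × 93.99 × 0.6191 = 75.94
D / 75.94 = 58100 / 75.94 = 765.1
d = 765.1^(1/0.75) = 765.1^1.3333 = 6996 m

d ≈ 7.00 km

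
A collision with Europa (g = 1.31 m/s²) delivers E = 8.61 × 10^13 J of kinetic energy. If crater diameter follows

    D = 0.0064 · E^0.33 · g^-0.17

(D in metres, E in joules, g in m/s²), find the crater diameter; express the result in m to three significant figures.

D ≈ 243 m

E^0.33 = (8.61 × 10^13)^0.33 = 3.968 × 10^4
g^-0.17 = 1.31^-0.17 = 0.9551
D = 0.0064 × 3.968 × 10^4 × 0.9551 = 242.5 m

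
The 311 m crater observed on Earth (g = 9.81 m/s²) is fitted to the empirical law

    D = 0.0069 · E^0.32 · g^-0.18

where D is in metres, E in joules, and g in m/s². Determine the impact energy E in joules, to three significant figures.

E ≈ 1.26 × 10^15 J

Rearranging: E = [D / (0.0069 · g^-0.18)]^(1/0.32).
g^-0.18 = 9.81^-0.18 = 0.6630
D / (0.0069 × 0.6630) = 311 / (4.575 × 10^-3) = 6.798 × 10^4
E = (6.798 × 10^4)^3.125 = 1.262 × 10^15 J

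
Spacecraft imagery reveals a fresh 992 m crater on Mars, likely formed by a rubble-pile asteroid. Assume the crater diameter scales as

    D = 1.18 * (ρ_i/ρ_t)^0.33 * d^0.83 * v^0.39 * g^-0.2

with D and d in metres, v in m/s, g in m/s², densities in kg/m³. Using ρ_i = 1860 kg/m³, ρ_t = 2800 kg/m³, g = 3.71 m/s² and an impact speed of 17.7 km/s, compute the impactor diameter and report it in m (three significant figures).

Rearranging for d: d = [D / (1.18 · (1860/2800)^0.33 · 17700^0.39 · 3.71^-0.2)]^(1/0.83).
(1860/2800)^0.33 = 0.8737
17700^0.39 = 45.36
3.71^-0.2 = 0.7694
Denominator = 1.18 × 0.8737 × 45.36 × 0.7694 = 35.98
D / 35.98 = 992 / 35.98 = 27.57
d = 27.57^(1/0.83) = 27.57^1.2048 = 54.38 m

d ≈ 54.4 m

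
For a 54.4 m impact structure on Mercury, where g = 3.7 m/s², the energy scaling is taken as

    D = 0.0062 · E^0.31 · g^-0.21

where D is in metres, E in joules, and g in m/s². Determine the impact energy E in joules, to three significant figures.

E ≈ 1.27 × 10^13 J

Rearranging: E = [D / (0.0062 · g^-0.21)]^(1/0.31).
g^-0.21 = 3.7^-0.21 = 0.7598
D / (0.0062 × 0.7598) = 54.4 / (4.711 × 10^-3) = 1.155 × 10^4
E = (1.155 × 10^4)^3.2258 = 1.274 × 10^13 J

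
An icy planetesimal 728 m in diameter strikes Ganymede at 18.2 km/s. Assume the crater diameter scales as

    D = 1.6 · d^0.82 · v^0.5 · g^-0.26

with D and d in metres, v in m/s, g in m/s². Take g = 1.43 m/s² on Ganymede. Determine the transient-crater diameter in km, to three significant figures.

D ≈ 43.7 km

In SI units: v = 18200 m/s.
d^0.82 = 728^0.82 = 222.3
v^0.5 = 18200^0.5 = 134.9
g^-0.26 = 1.43^-0.26 = 0.9112
D = 1.6 × 222.3 × 134.9 × 0.9112 = 43720 m
   = 43.72 km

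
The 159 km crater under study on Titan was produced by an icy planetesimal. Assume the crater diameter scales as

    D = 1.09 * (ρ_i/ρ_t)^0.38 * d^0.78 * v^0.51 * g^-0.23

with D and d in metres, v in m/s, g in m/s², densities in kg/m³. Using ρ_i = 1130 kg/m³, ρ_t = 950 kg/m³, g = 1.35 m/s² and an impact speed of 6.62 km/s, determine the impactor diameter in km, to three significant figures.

d ≈ 13.3 km

Rearranging for d: d = [D / (1.09 · (1130/950)^0.38 · 6620^0.51 · 1.35^-0.23)]^(1/0.78).
D = 159000 m.
(1130/950)^0.38 = 1.068
6620^0.51 = 88.85
1.35^-0.23 = 0.9333
Denominator = 1.09 × 1.068 × 88.85 × 0.9333 = 96.53
D / 96.53 = 159000 / 96.53 = 1647
d = 1647^(1/0.78) = 1647^1.2821 = 13308 m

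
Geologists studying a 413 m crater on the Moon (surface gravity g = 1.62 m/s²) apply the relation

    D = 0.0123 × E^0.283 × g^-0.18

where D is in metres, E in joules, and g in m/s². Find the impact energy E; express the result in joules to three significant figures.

E ≈ 1.34 × 10^16 J

Rearranging: E = [D / (0.0123 · g^-0.18)]^(1/0.283).
g^-0.18 = 1.62^-0.18 = 0.9168
D / (0.0123 × 0.9168) = 413 / (0.01128) = 3.661 × 10^4
E = (3.661 × 10^4)^3.5336 = 1.336 × 10^16 J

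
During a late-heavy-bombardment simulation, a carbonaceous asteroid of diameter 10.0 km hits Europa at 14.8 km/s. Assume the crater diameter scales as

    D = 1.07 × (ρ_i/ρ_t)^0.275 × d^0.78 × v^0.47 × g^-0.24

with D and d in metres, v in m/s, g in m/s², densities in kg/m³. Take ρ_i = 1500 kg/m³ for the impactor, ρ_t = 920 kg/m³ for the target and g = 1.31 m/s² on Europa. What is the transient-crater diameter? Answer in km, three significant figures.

D ≈ 138 km

In SI units: d = 10000 m, v = 14800 m/s.
(ρ_i/ρ_t)^0.275 = (1500/920)^0.275 = 1.144
d^0.78 = 10000^0.78 = 1318
v^0.47 = 14800^0.47 = 91.21
g^-0.24 = 1.31^-0.24 = 0.9372
D = 1.07 × 1.144 × 1318 × 91.21 × 0.9372 = 1.379 × 10^5 m
   = 137.9 km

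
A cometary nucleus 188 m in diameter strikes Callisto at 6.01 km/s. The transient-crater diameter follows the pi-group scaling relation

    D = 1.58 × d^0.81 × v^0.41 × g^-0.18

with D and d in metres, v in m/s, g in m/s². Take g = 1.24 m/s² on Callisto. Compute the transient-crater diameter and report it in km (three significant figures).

D ≈ 3.74 km

In SI units: v = 6010 m/s.
d^0.81 = 188^0.81 = 69.51
v^0.41 = 6010^0.41 = 35.43
g^-0.18 = 1.24^-0.18 = 0.9620
D = 1.58 × 69.51 × 35.43 × 0.9620 = 3743 m
   = 3.743 km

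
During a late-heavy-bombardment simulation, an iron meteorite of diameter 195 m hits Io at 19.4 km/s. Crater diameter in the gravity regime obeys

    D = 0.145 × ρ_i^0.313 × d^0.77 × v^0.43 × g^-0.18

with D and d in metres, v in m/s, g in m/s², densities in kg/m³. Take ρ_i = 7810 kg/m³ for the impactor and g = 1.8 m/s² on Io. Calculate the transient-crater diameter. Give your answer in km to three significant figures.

In SI units: v = 19400 m/s.
ρ_i^0.313 = 7810^0.313 = 16.53
d^0.77 = 195^0.77 = 57.99
v^0.43 = 19400^0.43 = 69.78
g^-0.18 = 1.8^-0.18 = 0.8996
D = 0.145 × 16.53 × 57.99 × 69.78 × 0.8996 = 8725 m
   = 8.725 km

D ≈ 8.73 km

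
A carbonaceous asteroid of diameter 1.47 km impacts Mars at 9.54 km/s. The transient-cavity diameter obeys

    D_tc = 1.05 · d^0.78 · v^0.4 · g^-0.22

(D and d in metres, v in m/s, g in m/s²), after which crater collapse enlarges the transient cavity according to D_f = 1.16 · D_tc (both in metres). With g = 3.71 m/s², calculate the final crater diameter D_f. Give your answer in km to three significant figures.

D_f ≈ 10.5 km

In SI: d = 1470 m, v = 9540 m/s.
d^0.78 = 1470^0.78 = 295.5
v^0.4 = 9540^0.4 = 39.07
g^-0.22 = 3.71^-0.22 = 0.7494
D_tc = 1.05 × 295.5 × 39.07 × 0.7494 = 9085 m
D_f = 1.16 × 9085 = 10539 m
     = 10.54 km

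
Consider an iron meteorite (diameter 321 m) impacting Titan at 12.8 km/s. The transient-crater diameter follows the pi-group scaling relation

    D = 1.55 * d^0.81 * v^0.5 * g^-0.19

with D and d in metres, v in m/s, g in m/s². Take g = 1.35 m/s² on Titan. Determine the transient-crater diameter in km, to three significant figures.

D ≈ 17.8 km

In SI units: v = 12800 m/s.
d^0.81 = 321^0.81 = 107.2
v^0.5 = 12800^0.5 = 113.1
g^-0.19 = 1.35^-0.19 = 0.9446
D = 1.55 × 107.2 × 113.1 × 0.9446 = 17752 m
   = 17.75 km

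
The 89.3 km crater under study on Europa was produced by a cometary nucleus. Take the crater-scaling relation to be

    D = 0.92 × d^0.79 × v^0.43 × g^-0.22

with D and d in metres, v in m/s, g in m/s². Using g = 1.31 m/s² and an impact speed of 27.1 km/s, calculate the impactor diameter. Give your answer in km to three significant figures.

Rearranging for d: d = [D / (0.92 · 27100^0.43 · 1.31^-0.22)]^(1/0.79).
D = 89300 m.
27100^0.43 = 80.57
1.31^-0.22 = 0.9423
Denominator = 0.92 × 80.57 × 0.9423 = 69.85
D / 69.85 = 89300 / 69.85 = 1278
d = 1278^(1/0.79) = 1278^1.2658 = 8556 m

d ≈ 8.56 km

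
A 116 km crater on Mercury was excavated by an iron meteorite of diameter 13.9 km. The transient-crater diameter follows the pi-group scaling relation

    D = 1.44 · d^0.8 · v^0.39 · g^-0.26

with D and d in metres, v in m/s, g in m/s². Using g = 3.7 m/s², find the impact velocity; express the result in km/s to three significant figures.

Rearranging for v: v = [D / (1.44 · 13900^0.8 · 3.7^-0.26)]^(1/0.39).
D = 116000 m.
13900^0.8 = 2063
3.7^-0.26 = 0.7117
Denominator = 1.44 × 2063 × 0.7117 = 2114
D / 2114 = 116000 / 2114 = 54.87
v = 54.87^(1/0.39) = 54.87^2.5641 = 28829 m/s

v ≈ 28.8 km/s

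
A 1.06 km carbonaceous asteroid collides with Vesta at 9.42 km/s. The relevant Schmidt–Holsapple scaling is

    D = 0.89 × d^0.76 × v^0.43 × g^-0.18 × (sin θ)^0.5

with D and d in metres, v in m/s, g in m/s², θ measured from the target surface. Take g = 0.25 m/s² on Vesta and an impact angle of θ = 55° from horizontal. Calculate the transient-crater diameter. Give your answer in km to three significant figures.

In SI units: d = 1060 m, v = 9420 m/s.
d^0.76 = 1060^0.76 = 199.2
v^0.43 = 9420^0.43 = 51.15
g^-0.18 = 0.25^-0.18 = 1.283
(sin 55°)^0.5 = 0.8192^0.5 = 0.9051
D = 0.89 × 199.2 × 51.15 × 1.283 × 0.9051 = 10530 m
   = 10.53 km

D ≈ 10.5 km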